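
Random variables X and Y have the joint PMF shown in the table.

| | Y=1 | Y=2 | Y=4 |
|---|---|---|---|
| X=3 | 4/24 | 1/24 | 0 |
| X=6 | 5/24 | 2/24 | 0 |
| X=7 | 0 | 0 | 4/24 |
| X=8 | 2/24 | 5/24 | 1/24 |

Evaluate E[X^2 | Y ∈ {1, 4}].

P(Y ∈ {1, 4}) = 2/3.
Σ X^2·P over the event = 9·(4/24) + 36·(5/24) + 49·(4/24) + 64·(2/24) + 64·(1/24) = 151/6.
E[X^2 | Y ∈ {1, 4}] = (151/6) / (2/3) = 151/4.

151/4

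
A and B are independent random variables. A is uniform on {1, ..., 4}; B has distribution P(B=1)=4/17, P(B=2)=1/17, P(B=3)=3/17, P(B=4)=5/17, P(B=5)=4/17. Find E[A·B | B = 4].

10

P(B = 4) = 5/17.
Summing AB·P(x,y) over outcomes with B = 4 gives 50/17.
E[A·B | B = 4] = (50/17) / (5/17) = 10.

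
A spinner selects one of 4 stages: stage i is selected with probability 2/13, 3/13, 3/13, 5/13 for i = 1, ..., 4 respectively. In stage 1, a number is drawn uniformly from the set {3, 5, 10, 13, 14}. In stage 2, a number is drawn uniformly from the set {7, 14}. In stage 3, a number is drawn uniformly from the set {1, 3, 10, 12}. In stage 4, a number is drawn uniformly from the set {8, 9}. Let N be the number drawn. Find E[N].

E[N | stage 1] = (3+5+10+13+14)/5 = 9.
E[N | stage 2] = (7+14)/2 = 21/2.
E[N | stage 3] = (1+3+10+12)/4 = 13/2.
E[N | stage 4] = (8+9)/2 = 17/2.
By the law of total expectation,
E[N] = (2/13)·(9) + (3/13)·(21/2) + (3/13)·(13/2) + (5/13)·(17/2) = 223/26.

223/26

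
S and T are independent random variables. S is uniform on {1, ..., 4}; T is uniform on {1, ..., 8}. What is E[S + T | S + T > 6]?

P(S + T > 6) = 9/16.
Summing (S+T)·P(x,y) over outcomes with S + T > 6 gives 5.
E[S + T | S + T > 6] = (5) / (9/16) = 80/9.

80/9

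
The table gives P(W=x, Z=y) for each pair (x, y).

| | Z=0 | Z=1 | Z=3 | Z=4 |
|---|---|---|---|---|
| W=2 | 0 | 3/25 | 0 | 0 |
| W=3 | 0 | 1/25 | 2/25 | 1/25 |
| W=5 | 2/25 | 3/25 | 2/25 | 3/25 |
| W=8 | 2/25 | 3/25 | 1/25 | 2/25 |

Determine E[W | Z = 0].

13/2

P(Z = 0) = 4/25.
Summing W·P(W=x,Z=y) over the conditioning event gives 26/25.
E[W | Z = 0] = (26/25) / (4/25) = 13/2.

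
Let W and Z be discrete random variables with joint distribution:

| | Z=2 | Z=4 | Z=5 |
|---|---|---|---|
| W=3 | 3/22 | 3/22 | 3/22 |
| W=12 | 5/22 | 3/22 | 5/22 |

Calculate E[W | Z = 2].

69/8

P(Z = 2) = 4/11.
Σ W·P over the event = 3·(3/22) + 12·(5/22) = 69/22.
E[W | Z = 2] = (69/22) / (4/11) = 69/8.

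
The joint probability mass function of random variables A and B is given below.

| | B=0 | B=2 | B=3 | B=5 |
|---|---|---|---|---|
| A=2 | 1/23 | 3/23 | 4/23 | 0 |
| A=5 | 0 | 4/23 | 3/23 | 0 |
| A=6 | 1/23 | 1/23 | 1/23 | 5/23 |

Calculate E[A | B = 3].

29/8

P(B = 3) = 8/23.
Σ A·P over the event = 2·(4/23) + 5·(3/23) + 6·(1/23) = 29/23.
E[A | B = 3] = (29/23) / (8/23) = 29/8.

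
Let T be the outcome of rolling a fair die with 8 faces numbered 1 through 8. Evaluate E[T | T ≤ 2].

3/2

Given T ≤ 2, T is equally likely to be any of {1, 2}.
E[T | T ≤ 2] = (1 + 2) / 2 = 3/2.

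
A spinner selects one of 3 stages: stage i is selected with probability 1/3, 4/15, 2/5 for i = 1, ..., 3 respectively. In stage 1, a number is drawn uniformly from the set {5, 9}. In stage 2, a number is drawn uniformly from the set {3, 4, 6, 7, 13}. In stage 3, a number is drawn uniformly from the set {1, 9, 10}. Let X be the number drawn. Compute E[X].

E[X | stage 1] = (5+9)/2 = 7.
E[X | stage 2] = (3+4+6+7+13)/5 = 33/5.
E[X | stage 3] = (1+9+10)/3 = 20/3.
E[X] = (1/3)·(7) + (4/15)·(33/5) + (2/5)·(20/3) = 169/25.

169/25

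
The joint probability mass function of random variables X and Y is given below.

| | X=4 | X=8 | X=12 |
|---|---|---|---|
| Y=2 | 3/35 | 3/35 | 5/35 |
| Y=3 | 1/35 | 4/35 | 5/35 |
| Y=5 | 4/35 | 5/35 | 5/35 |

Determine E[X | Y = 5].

58/7

P(Y = 5) = 2/5.
Σ X·P over the event = 4·(4/35) + 8·(5/35) + 12·(5/35) = 116/35.
E[X | Y = 5] = (116/35) / (2/5) = 58/7.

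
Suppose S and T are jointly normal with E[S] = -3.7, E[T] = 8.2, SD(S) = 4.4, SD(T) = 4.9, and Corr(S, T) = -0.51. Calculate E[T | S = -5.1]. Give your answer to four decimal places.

E[T | S=x] = μ_T + ρ(σ_T/σ_S)(x − μ_S) for jointly normal variables.
E[T | S=-5.1] = 8.2 + (-0.51)·(4.9/4.4)·(-5.1 − (-3.7)) = 8.2 + (-0.56795)·(-1.4) = 8.9951.

8.9951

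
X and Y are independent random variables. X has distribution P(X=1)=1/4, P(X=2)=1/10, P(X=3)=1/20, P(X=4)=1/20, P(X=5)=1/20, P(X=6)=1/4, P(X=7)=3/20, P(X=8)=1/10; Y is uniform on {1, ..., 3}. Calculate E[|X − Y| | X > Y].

161/40

P(X > Y) = 2/3.
Summing |X−Y|·P(x,y) over outcomes with X > Y gives 161/60.
E[|X − Y| | X > Y] = (161/60) / (2/3) = 161/40.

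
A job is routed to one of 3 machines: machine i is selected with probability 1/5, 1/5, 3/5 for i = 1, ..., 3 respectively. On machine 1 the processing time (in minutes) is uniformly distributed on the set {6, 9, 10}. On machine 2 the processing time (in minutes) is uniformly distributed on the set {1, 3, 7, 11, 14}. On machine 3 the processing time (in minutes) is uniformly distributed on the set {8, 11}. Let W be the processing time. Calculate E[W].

1321/150

E[W | machine 1] = (6+9+10)/3 = 25/3.
E[W | machine 2] = (1+3+7+11+14)/5 = 36/5.
E[W | machine 3] = (8+11)/2 = 19/2.
E[W] = (1/5)·(25/3) + (1/5)·(36/5) + (3/5)·(19/2) = 1321/150.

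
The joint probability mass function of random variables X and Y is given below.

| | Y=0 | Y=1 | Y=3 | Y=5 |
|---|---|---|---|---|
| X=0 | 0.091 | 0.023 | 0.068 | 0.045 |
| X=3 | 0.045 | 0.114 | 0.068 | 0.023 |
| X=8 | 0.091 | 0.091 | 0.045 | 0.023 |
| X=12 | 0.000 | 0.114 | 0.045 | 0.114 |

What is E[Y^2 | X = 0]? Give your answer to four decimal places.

7.7533

P(X = 0) = 0.227.
Σ Y^2·P over the event = 0·(0.091) + 1·(0.023) + 9·(0.068) + 25·(0.045) = 1.760.
E[Y^2 | X = 0] = (1.760) / (0.227) = 7.7533.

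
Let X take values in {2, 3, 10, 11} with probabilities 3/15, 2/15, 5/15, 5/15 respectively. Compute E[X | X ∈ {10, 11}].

21/2

P(X ∈ {10, 11}) = 2/3.
Σ over the event: 10·1/3 + 11·1/3 = 7.
E[X | X ∈ {10, 11}] = (7) / (2/3) = 21/2.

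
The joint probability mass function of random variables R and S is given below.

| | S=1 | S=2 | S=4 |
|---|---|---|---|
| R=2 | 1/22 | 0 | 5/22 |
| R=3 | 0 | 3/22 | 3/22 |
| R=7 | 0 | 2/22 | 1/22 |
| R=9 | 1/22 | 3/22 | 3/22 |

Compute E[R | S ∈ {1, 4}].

32/7

P(S ∈ {1, 4}) = 7/11.
Σ R·P over the event = 2·(1/22) + 2·(5/22) + 3·(3/22) + 7·(1/22) + 9·(1/22) + 9·(3/22) = 32/11.
E[R | S ∈ {1, 4}] = (32/11) / (7/11) = 32/7.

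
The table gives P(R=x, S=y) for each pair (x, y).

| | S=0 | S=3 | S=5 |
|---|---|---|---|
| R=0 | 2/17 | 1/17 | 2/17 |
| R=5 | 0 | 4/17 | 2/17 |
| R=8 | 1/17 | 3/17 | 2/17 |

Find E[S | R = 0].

13/5

P(R = 0) = 5/17.
Σ S·P over the event = 0·(2/17) + 3·(1/17) + 5·(2/17) = 13/17.
E[S | R = 0] = (13/17) / (5/17) = 13/5.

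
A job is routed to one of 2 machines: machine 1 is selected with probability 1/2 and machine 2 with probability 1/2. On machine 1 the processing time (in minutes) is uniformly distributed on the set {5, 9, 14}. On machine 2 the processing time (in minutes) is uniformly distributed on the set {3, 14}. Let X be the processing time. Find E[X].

107/12

E[X | machine 1] = (5+9+14)/3 = 28/3.
E[X | machine 2] = (3+14)/2 = 17/2.
E[X] = (1/2)·(28/3) + (1/2)·(17/2) = 107/12.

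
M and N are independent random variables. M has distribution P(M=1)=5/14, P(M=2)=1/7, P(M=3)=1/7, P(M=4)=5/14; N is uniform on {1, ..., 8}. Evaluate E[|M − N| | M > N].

P(M > N) = 3/16.
Summing |M−N|·P(x,y) over outcomes with M > N gives 19/56.
E[|M − N| | M > N] = (19/56) / (3/16) = 38/21.

38/21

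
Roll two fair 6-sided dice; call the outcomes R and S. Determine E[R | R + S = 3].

3/2

Outcomes with R + S = 3: (1,2), (2,1), each with probability 1/36.
E[R | R + S = 3] = (1 + 2) / 2 = 3/2.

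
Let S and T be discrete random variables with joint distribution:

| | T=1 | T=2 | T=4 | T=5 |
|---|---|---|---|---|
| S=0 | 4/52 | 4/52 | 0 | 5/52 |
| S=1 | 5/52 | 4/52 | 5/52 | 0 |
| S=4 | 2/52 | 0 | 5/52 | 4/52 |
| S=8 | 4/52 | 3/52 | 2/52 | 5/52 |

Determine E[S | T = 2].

P(T = 2) = 11/52.
Summing S·P(S=x,T=y) over the conditioning event gives 7/13.
E[S | T = 2] = (7/13) / (11/52) = 28/11.

28/11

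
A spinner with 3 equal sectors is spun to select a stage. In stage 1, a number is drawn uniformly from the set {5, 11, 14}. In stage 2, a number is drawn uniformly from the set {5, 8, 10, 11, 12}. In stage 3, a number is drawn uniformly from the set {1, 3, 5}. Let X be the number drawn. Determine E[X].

E[X | stage 1] = (5+11+14)/3 = 10.
E[X | stage 2] = (5+8+10+11+12)/5 = 46/5.
E[X | stage 3] = (1+3+5)/3 = 3.
By the law of total expectation,
E[X] = (1/3)·(10) + (1/3)·(46/5) + (1/3)·(3) = 37/5.

37/5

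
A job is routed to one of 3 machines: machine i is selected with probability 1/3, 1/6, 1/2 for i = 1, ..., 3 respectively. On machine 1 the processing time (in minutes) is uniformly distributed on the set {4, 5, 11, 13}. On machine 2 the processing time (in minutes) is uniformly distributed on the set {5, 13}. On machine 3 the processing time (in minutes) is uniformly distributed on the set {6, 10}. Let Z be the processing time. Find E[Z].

E[Z | machine 1] = (4+5+11+13)/4 = 33/4.
E[Z | machine 2] = (5+13)/2 = 9.
E[Z | machine 3] = (6+10)/2 = 8.
By the law of total expectation,
E[Z] = (1/3)·(33/4) + (1/6)·(9) + (1/2)·(8) = 33/4.

33/4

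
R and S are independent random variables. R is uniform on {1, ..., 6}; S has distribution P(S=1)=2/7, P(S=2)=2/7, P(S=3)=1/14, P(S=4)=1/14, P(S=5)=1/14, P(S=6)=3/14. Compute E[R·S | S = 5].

35/2

P(S = 5) = 1/14.
Summing RS·P(x,y) over outcomes with S = 5 gives 5/4.
E[R·S | S = 5] = (5/4) / (1/14) = 35/2.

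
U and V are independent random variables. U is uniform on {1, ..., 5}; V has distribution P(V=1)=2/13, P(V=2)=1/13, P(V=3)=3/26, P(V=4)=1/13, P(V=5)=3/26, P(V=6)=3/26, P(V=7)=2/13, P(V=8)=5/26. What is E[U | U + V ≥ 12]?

P(U + V ≥ 12) = 7/65.
Summing U·P(x,y) over outcomes with U + V ≥ 12 gives 1/2.
E[U | U + V ≥ 12] = (1/2) / (7/65) = 65/14.

65/14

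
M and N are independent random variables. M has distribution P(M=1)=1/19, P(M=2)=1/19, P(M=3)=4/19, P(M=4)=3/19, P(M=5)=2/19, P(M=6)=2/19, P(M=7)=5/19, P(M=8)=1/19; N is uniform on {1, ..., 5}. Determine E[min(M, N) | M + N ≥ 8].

89/27

P(M + N ≥ 8) = 54/95.
Summing min(M,N)·P(x,y) over outcomes with M + N ≥ 8 gives 178/95.
E[min(M, N) | M + N ≥ 8] = (178/95) / (54/95) = 89/27.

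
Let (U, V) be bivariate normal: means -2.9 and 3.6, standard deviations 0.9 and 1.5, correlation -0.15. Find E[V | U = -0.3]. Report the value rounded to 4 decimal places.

2.9500

E[V | U=x] = μ_V + ρ(σ_V/σ_U)(x − μ_U) for jointly normal variables.
E[V | U=-0.3] = 3.6 + (-0.15)·(1.5/0.9)·(-0.3 − (-2.9)) = 3.6 + (-0.25)·(2.6) = 2.9500.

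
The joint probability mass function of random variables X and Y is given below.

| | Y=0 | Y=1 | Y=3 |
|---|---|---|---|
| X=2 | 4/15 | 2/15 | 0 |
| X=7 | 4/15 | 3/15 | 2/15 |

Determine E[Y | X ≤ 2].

P(X ≤ 2) = 2/5.
Σ Y·P over the event = 0·(4/15) + 1·(2/15) = 2/15.
E[Y | X ≤ 2] = (2/15) / (2/5) = 1/3.

1/3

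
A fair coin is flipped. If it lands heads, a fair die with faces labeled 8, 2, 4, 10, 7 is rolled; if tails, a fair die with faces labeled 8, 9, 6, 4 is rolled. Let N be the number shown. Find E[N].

E[N | heads] = (8+2+4+10+7)/5 = 31/5.
E[N | tails] = (8+9+6+4)/4 = 27/4.
By the law of total expectation,
E[N] = (1/2)·(31/5) + (1/2)·(27/4) = 259/40.

259/40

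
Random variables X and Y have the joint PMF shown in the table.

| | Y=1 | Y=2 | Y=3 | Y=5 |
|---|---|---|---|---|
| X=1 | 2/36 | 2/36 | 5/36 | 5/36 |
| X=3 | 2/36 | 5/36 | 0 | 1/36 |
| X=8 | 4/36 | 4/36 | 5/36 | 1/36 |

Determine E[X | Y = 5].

P(Y = 5) = 7/36.
Σ X·P over the event = 1·(5/36) + 3·(1/36) + 8·(1/36) = 4/9.
E[X | Y = 5] = (4/9) / (7/36) = 16/7.

16/7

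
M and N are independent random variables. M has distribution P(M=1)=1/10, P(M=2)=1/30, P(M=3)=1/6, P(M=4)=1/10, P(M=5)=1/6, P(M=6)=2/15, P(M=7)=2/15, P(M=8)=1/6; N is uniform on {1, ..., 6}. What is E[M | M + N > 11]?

P(M + N > 11) = 3/20.
Summing M·P(x,y) over outcomes with M + N > 11 gives 10/9.
E[M | M + N > 11] = (10/9) / (3/20) = 200/27.

200/27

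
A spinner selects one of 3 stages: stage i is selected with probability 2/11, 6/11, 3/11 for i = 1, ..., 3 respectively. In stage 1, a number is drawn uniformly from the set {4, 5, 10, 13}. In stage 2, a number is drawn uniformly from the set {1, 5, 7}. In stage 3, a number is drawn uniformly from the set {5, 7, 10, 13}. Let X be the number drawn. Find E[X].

273/44

E[X | stage 1] = (4+5+10+13)/4 = 8.
E[X | stage 2] = (1+5+7)/3 = 13/3.
E[X | stage 3] = (5+7+10+13)/4 = 35/4.
E[X] = (2/11)·(8) + (6/11)·(13/3) + (3/11)·(35/4) = 273/44.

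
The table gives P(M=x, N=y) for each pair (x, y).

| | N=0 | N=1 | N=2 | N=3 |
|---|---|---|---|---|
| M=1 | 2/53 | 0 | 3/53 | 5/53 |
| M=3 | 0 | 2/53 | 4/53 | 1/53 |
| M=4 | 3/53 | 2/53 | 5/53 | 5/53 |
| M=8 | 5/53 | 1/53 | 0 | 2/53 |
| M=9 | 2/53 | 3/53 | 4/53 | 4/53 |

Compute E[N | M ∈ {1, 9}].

44/23

P(M ∈ {1, 9}) = 23/53.
Σ N·P over the event = 0·(2/53) + 2·(3/53) + 3·(5/53) + 0·(2/53) + 1·(3/53) + 2·(4/53) + 3·(4/53) = 44/53.
E[N | M ∈ {1, 9}] = (44/53) / (23/53) = 44/23.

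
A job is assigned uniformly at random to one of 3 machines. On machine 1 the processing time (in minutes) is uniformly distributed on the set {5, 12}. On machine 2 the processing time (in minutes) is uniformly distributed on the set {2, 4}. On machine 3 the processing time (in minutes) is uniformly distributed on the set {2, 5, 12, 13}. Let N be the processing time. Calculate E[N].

13/2

E[N | machine 1] = (5+12)/2 = 17/2.
E[N | machine 2] = (2+4)/2 = 3.
E[N | machine 3] = (2+5+12+13)/4 = 8.
By the law of total expectation,
E[N] = (1/3)·(17/2) + (1/3)·(3) + (1/3)·(8) = 13/2.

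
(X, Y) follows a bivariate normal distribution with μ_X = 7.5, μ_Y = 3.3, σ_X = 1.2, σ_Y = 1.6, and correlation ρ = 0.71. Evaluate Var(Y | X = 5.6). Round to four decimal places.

1.2695

Var(Y | X=x) = (1 − ρ²)·σ_Y².
Var(Y | X=5.6) = (1.6)²·(1 − (0.71)²) = 2.56·0.4959 = 1.2695.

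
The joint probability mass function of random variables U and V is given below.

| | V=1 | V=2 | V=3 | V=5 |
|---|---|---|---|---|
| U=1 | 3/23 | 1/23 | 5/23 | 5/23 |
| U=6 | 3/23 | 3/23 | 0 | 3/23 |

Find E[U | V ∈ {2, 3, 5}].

47/17

P(V ∈ {2, 3, 5}) = 17/23.
Σ U·P over the event = 1·(1/23) + 1·(5/23) + 1·(5/23) + 6·(3/23) + 6·(3/23) = 47/23.
E[U | V ∈ {2, 3, 5}] = (47/23) / (17/23) = 47/17.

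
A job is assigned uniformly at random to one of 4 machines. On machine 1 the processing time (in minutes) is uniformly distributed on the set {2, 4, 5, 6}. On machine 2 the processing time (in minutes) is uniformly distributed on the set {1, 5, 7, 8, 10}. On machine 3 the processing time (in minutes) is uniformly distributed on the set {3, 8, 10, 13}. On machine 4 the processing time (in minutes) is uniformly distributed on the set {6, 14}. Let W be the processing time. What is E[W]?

E[W | machine 1] = (2+4+5+6)/4 = 17/4.
E[W | machine 2] = (1+5+7+8+10)/5 = 31/5.
E[W | machine 3] = (3+8+10+13)/4 = 17/2.
E[W | machine 4] = (6+14)/2 = 10.
E[W] = (1/4)·(17/4) + (1/4)·(31/5) + (1/4)·(17/2) + (1/4)·(10) = 579/80.

579/80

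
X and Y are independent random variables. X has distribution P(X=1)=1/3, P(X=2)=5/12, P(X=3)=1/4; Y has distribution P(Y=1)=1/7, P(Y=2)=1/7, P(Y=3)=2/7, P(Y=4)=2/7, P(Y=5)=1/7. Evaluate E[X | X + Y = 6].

21/10

P(X + Y = 6) = 5/21.
Summing X·P(x,y) over outcomes with X + Y = 6 gives 1/2.
E[X | X + Y = 6] = (1/2) / (5/21) = 21/10.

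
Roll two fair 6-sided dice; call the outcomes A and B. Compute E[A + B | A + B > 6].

26/3

P(A + B > 6) = 7/12.
Summing (A+B)·P(x,y) over outcomes with A + B > 6 gives 91/18.
E[A + B | A + B > 6] = (91/18) / (7/12) = 26/3.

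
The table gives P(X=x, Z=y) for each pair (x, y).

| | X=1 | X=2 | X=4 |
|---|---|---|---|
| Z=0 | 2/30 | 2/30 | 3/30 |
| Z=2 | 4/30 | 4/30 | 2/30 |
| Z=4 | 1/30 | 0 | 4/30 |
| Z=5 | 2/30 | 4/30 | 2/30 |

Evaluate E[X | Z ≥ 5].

P(Z ≥ 5) = 4/15.
Σ X·P over the event = 1·(2/30) + 2·(4/30) + 4·(2/30) = 3/5.
E[X | Z ≥ 5] = (3/5) / (4/15) = 9/4.

9/4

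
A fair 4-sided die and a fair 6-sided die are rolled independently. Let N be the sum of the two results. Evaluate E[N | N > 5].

P(N > 5) = 7/12.
Σ over the event: 6·1/6 + 7·1/6 + 8·1/8 + 9·1/12 + 10·1/24 = 13/3.
E[N | N > 5] = (13/3) / (7/12) = 52/7.

52/7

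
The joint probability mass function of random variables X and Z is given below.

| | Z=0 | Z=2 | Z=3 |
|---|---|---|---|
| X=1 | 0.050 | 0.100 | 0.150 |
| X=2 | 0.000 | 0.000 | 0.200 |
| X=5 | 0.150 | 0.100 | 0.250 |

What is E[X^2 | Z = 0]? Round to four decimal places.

19.0000

P(Z = 0) = 0.200.
Σ X^2·P over the event = 1·(0.050) + 25·(0.150) = 3.800.
E[X^2 | Z = 0] = (3.800) / (0.200) = 19.0000.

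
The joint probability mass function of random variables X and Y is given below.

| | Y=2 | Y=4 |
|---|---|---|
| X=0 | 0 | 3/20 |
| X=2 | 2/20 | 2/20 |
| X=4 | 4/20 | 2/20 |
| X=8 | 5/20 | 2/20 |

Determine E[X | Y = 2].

60/11

P(Y = 2) = 11/20.
Σ X·P over the event = 2·(2/20) + 4·(4/20) + 8·(5/20) = 3.
E[X | Y = 2] = (3) / (11/20) = 60/11.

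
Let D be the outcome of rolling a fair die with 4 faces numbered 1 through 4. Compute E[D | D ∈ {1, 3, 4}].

8/3

P(D ∈ {1, 3, 4}) = 3/4.
Σ over the event: 1·1/4 + 3·1/4 + 4·1/4 = 2.
E[D | D ∈ {1, 3, 4}] = (2) / (3/4) = 8/3.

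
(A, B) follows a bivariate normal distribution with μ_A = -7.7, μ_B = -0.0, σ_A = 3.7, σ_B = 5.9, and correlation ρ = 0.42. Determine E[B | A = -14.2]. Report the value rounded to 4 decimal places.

-4.3532

For a bivariate normal, E[B | A=x] = μ_B + ρ·(σ_B/σ_A)·(x − μ_A).
E[B | A=-14.2] = -0.0 + (0.42)·(5.9/3.7)·(-14.2 − (-7.7)) = -0.0 + (0.66973)·(-6.5) = -4.3532.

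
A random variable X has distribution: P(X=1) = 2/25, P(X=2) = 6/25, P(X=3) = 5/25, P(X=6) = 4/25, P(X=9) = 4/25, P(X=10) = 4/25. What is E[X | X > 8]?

19/2

P(X > 8) = 8/25.
Σ over the event: 9·4/25 + 10·4/25 = 76/25.
E[X | X > 8] = (76/25) / (8/25) = 19/2.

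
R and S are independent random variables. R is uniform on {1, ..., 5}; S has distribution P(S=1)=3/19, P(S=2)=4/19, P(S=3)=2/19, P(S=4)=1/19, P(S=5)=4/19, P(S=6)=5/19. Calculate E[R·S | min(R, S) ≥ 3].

20

P(min(R, S) ≥ 3) = 36/95.
Summing RS·P(x,y) over outcomes with min(R, S) ≥ 3 gives 144/19.
E[R·S | min(R, S) ≥ 3] = (144/19) / (36/95) = 20.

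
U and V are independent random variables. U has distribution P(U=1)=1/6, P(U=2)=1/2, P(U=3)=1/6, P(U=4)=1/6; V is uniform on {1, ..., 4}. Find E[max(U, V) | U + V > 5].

31/8

P(U + V > 5) = 1/3.
Summing max(U,V)·P(x,y) over outcomes with U + V > 5 gives 31/24.
E[max(U, V) | U + V > 5] = (31/24) / (1/3) = 31/8.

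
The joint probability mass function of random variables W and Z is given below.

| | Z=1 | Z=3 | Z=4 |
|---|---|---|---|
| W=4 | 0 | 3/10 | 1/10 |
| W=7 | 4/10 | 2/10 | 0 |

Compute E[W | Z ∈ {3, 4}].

P(Z ∈ {3, 4}) = 3/5.
Summing W·P(W=x,Z=y) over the conditioning event gives 3.
E[W | Z ∈ {3, 4}] = (3) / (3/5) = 5.

5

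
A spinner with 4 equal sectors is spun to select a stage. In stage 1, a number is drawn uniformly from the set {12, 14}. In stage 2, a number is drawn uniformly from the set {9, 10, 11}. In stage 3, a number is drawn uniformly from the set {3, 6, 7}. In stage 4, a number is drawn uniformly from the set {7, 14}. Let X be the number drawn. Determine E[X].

233/24

E[X | stage 1] = (12+14)/2 = 13.
E[X | stage 2] = (9+10+11)/3 = 10.
E[X | stage 3] = (3+6+7)/3 = 16/3.
E[X | stage 4] = (7+14)/2 = 21/2.
By the law of total expectation,
E[X] = (1/4)·(13) + (1/4)·(10) + (1/4)·(16/3) + (1/4)·(21/2) = 233/24.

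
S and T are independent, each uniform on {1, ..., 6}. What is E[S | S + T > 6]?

P(S + T > 6) = 7/12.
Summing S·P(x,y) over outcomes with S + T > 6 gives 91/36.
E[S | S + T > 6] = (91/36) / (7/12) = 13/3.

13/3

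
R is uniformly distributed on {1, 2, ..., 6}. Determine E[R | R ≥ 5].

Given R ≥ 5, R is equally likely to be any of {5, 6}.
E[R | R ≥ 5] = (5 + 6) / 2 = 11/2.

11/2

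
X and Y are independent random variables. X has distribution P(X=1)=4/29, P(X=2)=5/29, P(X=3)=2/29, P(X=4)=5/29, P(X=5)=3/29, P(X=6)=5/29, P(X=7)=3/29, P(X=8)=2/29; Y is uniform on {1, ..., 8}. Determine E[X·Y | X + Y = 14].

P(X + Y = 14) = 5/116.
Summing XY·P(x,y) over outcomes with X + Y = 14 gives 483/232.
E[X·Y | X + Y = 14] = (483/232) / (5/116) = 483/10.

483/10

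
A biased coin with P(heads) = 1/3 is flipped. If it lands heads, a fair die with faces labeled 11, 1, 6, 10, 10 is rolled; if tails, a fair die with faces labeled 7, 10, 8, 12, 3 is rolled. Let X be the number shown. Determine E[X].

E[X | heads] = (11+1+6+10+10)/5 = 38/5.
E[X | tails] = (7+10+8+12+3)/5 = 8.
By the law of total expectation,
E[X] = (1/3)·(38/5) + (2/3)·(8) = 118/15.

118/15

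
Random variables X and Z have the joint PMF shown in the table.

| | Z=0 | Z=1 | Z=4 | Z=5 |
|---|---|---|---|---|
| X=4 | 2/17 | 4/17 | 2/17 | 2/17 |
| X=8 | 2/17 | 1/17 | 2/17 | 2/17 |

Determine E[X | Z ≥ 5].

6

P(Z ≥ 5) = 4/17.
Σ X·P over the event = 4·(2/17) + 8·(2/17) = 24/17.
E[X | Z ≥ 5] = (24/17) / (4/17) = 6.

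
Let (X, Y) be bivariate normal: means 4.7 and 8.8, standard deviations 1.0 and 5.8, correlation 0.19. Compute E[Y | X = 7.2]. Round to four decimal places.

For a bivariate normal, E[Y | X=x] = μ_Y + ρ·(σ_Y/σ_X)·(x − μ_X).
E[Y | X=7.2] = 8.8 + (0.19)·(5.8/1.0)·(7.2 − (4.7)) = 8.8 + (1.102)·(2.5) = 11.5550.

11.5550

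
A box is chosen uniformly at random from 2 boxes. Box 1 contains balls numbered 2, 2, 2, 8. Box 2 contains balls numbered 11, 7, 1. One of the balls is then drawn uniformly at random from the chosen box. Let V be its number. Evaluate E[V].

E[V | box 1] = (2+2+2+8)/4 = 7/2.
E[V | box 2] = (11+7+1)/3 = 19/3.
By the law of total expectation,
E[V] = (1/2)·(7/2) + (1/2)·(19/3) = 59/12.

59/12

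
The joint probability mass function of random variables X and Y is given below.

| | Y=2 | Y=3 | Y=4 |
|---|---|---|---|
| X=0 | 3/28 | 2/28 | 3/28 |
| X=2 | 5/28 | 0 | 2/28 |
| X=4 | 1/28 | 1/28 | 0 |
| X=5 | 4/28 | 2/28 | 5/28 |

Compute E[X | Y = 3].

P(Y = 3) = 5/28.
Summing X·P(X=x,Y=y) over the conditioning event gives 1/2.
E[X | Y = 3] = (1/2) / (5/28) = 14/5.

14/5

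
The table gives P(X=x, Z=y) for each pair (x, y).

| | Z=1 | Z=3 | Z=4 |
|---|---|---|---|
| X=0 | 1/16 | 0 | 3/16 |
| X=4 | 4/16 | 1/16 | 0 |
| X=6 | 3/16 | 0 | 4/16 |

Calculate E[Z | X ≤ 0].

13/4

P(X ≤ 0) = 1/4.
Summing Z·P(X=x,Z=y) over the conditioning event gives 13/16.
E[Z | X ≤ 0] = (13/16) / (1/4) = 13/4.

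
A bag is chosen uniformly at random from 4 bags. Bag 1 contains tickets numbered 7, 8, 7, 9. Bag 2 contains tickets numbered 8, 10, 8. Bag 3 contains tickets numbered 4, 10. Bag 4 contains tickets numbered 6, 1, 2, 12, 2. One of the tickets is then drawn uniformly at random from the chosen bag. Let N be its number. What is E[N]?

1681/240

E[N | bag 1] = (7+8+7+9)/4 = 31/4.
E[N | bag 2] = (8+10+8)/3 = 26/3.
E[N | bag 3] = (4+10)/2 = 7.
E[N | bag 4] = (6+1+2+12+2)/5 = 23/5.
E[N] = (1/4)·(31/4) + (1/4)·(26/3) + (1/4)·(7) + (1/4)·(23/5) = 1681/240.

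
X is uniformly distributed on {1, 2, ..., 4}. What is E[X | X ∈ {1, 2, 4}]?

7/3

P(X ∈ {1, 2, 4}) = 3/4.
Σ over the event: 1·1/4 + 2·1/4 + 4·1/4 = 7/4.
E[X | X ∈ {1, 2, 4}] = (7/4) / (3/4) = 7/3.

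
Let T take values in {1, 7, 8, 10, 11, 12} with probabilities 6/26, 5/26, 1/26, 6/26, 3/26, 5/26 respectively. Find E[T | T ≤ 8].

49/12

P(T ≤ 8) = 6/13.
Σ over the event: 1·3/13 + 7·5/26 + 8·1/26 = 49/26.
E[T | T ≤ 8] = (49/26) / (6/13) = 49/12.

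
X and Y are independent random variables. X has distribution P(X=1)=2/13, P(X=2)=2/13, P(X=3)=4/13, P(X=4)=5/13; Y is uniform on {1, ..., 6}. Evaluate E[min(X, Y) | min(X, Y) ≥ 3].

41/12

P(min(X, Y) ≥ 3) = 6/13.
Summing min(X,Y)·P(x,y) over outcomes with min(X, Y) ≥ 3 gives 41/26.
E[min(X, Y) | min(X, Y) ≥ 3] = (41/26) / (6/13) = 41/12.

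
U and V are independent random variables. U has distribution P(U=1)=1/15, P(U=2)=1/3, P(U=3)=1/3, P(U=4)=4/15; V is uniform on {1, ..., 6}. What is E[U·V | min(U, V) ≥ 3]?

31/2

P(min(U, V) ≥ 3) = 2/5.
Summing UV·P(x,y) over outcomes with min(U, V) ≥ 3 gives 31/5.
E[U·V | min(U, V) ≥ 3] = (31/5) / (2/5) = 31/2.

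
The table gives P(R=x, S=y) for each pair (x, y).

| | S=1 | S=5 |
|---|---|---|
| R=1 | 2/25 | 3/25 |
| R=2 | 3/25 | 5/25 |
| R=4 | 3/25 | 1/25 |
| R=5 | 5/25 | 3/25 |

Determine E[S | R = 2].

7/2

P(R = 2) = 8/25.
Σ S·P over the event = 1·(3/25) + 5·(5/25) = 28/25.
E[S | R = 2] = (28/25) / (8/25) = 7/2.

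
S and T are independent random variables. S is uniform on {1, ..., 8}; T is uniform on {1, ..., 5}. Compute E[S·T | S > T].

P(S > T) = 5/8.
Summing ST·P(x,y) over outcomes with S > T gives 10.
E[S·T | S > T] = (10) / (5/8) = 16.

16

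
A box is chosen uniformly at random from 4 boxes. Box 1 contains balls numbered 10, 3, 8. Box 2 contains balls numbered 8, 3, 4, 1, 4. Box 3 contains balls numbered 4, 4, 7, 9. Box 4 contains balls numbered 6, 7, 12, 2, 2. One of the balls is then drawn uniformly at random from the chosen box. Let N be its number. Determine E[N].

E[N | box 1] = (10+3+8)/3 = 7.
E[N | box 2] = (8+3+4+1+4)/5 = 4.
E[N | box 3] = (4+4+7+9)/4 = 6.
E[N | box 4] = (6+7+12+2+2)/5 = 29/5.
E[N] = (1/4)·(7) + (1/4)·(4) + (1/4)·(6) + (1/4)·(29/5) = 57/10.

57/10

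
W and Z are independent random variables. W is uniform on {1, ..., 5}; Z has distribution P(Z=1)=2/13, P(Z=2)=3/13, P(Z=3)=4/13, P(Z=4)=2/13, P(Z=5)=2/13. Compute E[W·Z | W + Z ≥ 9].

65/3

P(W + Z ≥ 9) = 6/65.
Summing WZ·P(x,y) over outcomes with W + Z ≥ 9 gives 2.
E[W·Z | W + Z ≥ 9] = (2) / (6/65) = 65/3.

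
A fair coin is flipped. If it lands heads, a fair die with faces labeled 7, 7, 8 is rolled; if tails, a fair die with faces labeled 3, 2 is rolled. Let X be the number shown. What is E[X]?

E[X | heads] = (7+7+8)/3 = 22/3.
E[X | tails] = (3+2)/2 = 5/2.
E[X] = (1/2)·(22/3) + (1/2)·(5/2) = 59/12.

59/12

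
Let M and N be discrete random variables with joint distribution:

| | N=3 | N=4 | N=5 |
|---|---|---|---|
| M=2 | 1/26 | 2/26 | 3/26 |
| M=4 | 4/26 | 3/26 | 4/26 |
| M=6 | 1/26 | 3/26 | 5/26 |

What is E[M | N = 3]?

4

P(N = 3) = 3/13.
Σ M·P over the event = 2·(1/26) + 4·(4/26) + 6·(1/26) = 12/13.
E[M | N = 3] = (12/13) / (3/13) = 4.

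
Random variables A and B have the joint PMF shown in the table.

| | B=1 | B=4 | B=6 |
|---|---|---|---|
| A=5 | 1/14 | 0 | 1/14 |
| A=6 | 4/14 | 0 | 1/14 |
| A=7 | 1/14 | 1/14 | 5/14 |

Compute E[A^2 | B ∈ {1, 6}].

524/13

P(B ∈ {1, 6}) = 13/14.
Σ A^2·P over the event = 25·(1/14) + 25·(1/14) + 36·(4/14) + 36·(1/14) + 49·(1/14) + 49·(5/14) = 262/7.
E[A^2 | B ∈ {1, 6}] = (262/7) / (13/14) = 524/13.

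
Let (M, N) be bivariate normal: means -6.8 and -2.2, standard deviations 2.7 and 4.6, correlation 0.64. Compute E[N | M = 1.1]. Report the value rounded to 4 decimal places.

6.4139

E[N | M=x] = μ_N + ρ(σ_N/σ_M)(x − μ_M) for jointly normal variables.
E[N | M=1.1] = -2.2 + (0.64)·(4.6/2.7)·(1.1 − (-6.8)) = -2.2 + (1.09037)·(7.9) = 6.4139.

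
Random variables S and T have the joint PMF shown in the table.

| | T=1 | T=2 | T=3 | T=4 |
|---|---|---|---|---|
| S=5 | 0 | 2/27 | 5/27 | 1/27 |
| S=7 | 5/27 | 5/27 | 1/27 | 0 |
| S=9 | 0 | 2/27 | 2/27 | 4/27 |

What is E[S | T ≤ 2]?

P(T ≤ 2) = 14/27.
Summing S·P(S=x,T=y) over the conditioning event gives 98/27.
E[S | T ≤ 2] = (98/27) / (14/27) = 7.

7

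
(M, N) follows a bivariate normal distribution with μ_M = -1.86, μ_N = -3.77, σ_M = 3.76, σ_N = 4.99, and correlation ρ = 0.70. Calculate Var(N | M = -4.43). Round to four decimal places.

12.6991

The conditional variance in a bivariate normal is σ_N²(1 − ρ²), independent of x.
Var(N | M=-4.43) = (4.99)²·(1 − (0.70)²) = 24.9001·0.51 = 12.6991.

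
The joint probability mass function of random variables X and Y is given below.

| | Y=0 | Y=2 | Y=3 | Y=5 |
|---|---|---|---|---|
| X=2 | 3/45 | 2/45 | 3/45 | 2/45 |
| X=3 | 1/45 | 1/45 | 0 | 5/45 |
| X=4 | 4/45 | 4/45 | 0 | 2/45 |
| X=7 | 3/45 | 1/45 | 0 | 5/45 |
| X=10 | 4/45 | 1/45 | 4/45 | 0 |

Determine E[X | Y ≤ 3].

172/31

P(Y ≤ 3) = 31/45.
Summing X·P(X=x,Y=y) over the conditioning event gives 172/45.
E[X | Y ≤ 3] = (172/45) / (31/45) = 172/31.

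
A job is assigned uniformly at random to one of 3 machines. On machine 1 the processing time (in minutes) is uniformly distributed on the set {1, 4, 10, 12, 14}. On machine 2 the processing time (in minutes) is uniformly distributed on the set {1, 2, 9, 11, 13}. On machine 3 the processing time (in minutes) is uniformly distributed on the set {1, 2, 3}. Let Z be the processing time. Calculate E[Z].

29/5

E[Z | machine 1] = (1+4+10+12+14)/5 = 41/5.
E[Z | machine 2] = (1+2+9+11+13)/5 = 36/5.
E[Z | machine 3] = (1+2+3)/3 = 2.
By the law of total expectation,
E[Z] = (1/3)·(41/5) + (1/3)·(36/5) + (1/3)·(2) = 29/5.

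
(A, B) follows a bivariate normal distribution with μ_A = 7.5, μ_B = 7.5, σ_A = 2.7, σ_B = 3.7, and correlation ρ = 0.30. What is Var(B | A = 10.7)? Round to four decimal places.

The conditional variance in a bivariate normal is σ_B²(1 − ρ²), independent of x.
Var(B | A=10.7) = (3.7)²·(1 − (0.30)²) = 13.69·0.91 = 12.4579.

12.4579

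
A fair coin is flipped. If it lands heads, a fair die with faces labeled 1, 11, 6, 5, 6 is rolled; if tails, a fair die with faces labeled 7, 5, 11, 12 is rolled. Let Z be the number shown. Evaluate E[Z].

291/40

E[Z | heads] = (1+11+6+5+6)/5 = 29/5.
E[Z | tails] = (7+5+11+12)/4 = 35/4.
By the law of total expectation,
E[Z] = (1/2)·(29/5) + (1/2)·(35/4) = 291/40.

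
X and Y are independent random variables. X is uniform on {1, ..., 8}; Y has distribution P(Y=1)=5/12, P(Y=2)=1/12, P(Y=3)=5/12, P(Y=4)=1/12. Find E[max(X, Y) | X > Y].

192/35

P(X > Y) = 35/48.
Summing max(X,Y)·P(x,y) over outcomes with X > Y gives 4.
E[max(X, Y) | X > Y] = (4) / (35/48) = 192/35.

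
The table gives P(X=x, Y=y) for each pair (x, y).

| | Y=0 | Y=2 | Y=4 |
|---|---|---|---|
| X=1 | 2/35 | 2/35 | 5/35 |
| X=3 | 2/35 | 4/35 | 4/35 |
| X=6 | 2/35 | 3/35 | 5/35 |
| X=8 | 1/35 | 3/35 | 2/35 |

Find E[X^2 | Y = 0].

P(Y = 0) = 1/5.
Σ X^2·P over the event = 1·(2/35) + 9·(2/35) + 36·(2/35) + 64·(1/35) = 156/35.
E[X^2 | Y = 0] = (156/35) / (1/5) = 156/7.

156/7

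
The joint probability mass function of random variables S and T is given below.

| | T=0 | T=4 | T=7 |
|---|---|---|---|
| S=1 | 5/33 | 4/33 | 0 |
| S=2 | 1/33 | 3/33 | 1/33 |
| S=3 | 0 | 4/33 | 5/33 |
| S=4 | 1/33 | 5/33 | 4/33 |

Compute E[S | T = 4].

P(T = 4) = 16/33.
Summing S·P(S=x,T=y) over the conditioning event gives 14/11.
E[S | T = 4] = (14/11) / (16/33) = 21/8.

21/8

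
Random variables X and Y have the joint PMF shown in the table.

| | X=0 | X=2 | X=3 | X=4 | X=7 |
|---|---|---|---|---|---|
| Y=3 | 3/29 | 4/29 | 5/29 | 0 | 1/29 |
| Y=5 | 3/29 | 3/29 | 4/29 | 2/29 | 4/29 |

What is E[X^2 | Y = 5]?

P(Y = 5) = 16/29.
Σ X^2·P over the event = 0·(3/29) + 4·(3/29) + 9·(4/29) + 16·(2/29) + 49·(4/29) = 276/29.
E[X^2 | Y = 5] = (276/29) / (16/29) = 69/4.

69/4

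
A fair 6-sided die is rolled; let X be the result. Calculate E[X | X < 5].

5/2

Given X < 5, X is equally likely to be any of {1, 2, 3, 4}.
E[X | X < 5] = (1 + 2 + 3 + 4) / 4 = 5/2.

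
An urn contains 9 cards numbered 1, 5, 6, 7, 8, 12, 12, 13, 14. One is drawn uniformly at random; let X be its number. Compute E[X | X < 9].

P(X < 9) = 5/9.
Σ over the event: 1·1/9 + 5·1/9 + 6·1/9 + 7·1/9 + 8·1/9 = 3.
E[X | X < 9] = (3) / (5/9) = 27/5.

27/5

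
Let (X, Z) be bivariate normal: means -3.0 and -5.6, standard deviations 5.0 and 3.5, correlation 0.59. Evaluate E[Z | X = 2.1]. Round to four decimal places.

E[Z | X=x] = μ_Z + ρ(σ_Z/σ_X)(x − μ_X) for jointly normal variables.
E[Z | X=2.1] = -5.6 + (0.59)·(3.5/5.0)·(2.1 − (-3.0)) = -5.6 + (0.413)·(5.1) = -3.4937.

-3.4937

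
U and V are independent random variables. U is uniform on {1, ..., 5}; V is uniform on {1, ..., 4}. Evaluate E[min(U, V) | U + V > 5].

27/10

Outcomes with U + V > 5: (2,4), (3,3), (3,4), (4,2), (4,3), (4,4), (5,1), (5,2), (5,3), (5,4), each with probability 1/20.
E[min(U, V) | U + V > 5] = (2 + 3 + 3 + 2 + 3 + 4 + 1 + 2 + 3 + 4) / 10 = 27/10.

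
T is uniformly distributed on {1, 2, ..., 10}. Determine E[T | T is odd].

Given T is odd, T is equally likely to be any of {1, 3, 5, 7, 9}.
E[T | T is odd] = (1 + 3 + 5 + 7 + 9) / 5 = 5.

5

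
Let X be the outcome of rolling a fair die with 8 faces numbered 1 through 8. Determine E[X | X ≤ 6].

7/2

Given X ≤ 6, X is equally likely to be any of {1, 2, 3, 4, 5, 6}.
E[X | X ≤ 6] = (1 + 2 + 3 + 4 + 5 + 6) / 6 = 7/2.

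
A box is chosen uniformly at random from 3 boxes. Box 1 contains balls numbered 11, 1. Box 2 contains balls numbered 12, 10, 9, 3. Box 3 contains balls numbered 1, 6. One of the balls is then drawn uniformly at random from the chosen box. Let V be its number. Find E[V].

6

E[V | box 1] = (11+1)/2 = 6.
E[V | box 2] = (12+10+9+3)/4 = 17/2.
E[V | box 3] = (1+6)/2 = 7/2.
By the law of total expectation,
E[V] = (1/3)·(6) + (1/3)·(17/2) + (1/3)·(7/2) = 6.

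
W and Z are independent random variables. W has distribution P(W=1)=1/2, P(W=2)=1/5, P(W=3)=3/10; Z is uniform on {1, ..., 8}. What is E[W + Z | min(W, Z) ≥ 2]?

P(min(W, Z) ≥ 2) = 7/16.
Summing (W+Z)·P(x,y) over outcomes with min(W, Z) ≥ 2 gives 133/40.
E[W + Z | min(W, Z) ≥ 2] = (133/40) / (7/16) = 38/5.

38/5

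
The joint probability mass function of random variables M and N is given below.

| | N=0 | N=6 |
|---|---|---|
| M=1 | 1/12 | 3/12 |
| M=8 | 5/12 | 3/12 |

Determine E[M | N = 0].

P(N = 0) = 1/2.
Σ M·P over the event = 1·(1/12) + 8·(5/12) = 41/12.
E[M | N = 0] = (41/12) / (1/2) = 41/6.

41/6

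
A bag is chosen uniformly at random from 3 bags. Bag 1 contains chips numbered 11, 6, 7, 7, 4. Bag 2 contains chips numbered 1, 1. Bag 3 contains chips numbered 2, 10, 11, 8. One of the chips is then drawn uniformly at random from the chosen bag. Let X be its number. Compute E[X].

E[X | bag 1] = (11+6+7+7+4)/5 = 7.
E[X | bag 2] = (1+1)/2 = 1.
E[X | bag 3] = (2+10+11+8)/4 = 31/4.
E[X] = (1/3)·(7) + (1/3)·(1) + (1/3)·(31/4) = 21/4.

21/4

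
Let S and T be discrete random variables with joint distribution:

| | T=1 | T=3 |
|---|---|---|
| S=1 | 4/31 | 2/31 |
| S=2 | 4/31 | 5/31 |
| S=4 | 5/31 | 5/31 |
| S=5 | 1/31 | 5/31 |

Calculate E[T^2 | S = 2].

P(S = 2) = 9/31.
Σ T^2·P over the event = 1·(4/31) + 9·(5/31) = 49/31.
E[T^2 | S = 2] = (49/31) / (9/31) = 49/9.

49/9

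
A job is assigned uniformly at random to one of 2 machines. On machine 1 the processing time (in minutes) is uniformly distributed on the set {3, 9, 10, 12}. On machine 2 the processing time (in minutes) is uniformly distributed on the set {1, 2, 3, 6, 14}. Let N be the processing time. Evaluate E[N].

E[N | machine 1] = (3+9+10+12)/4 = 17/2.
E[N | machine 2] = (1+2+3+6+14)/5 = 26/5.
E[N] = (1/2)·(17/2) + (1/2)·(26/5) = 137/20.

137/20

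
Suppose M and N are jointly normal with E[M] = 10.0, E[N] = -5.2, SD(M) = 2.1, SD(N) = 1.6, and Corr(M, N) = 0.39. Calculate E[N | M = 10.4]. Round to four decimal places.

-5.0811

For a bivariate normal, E[N | M=x] = μ_N + ρ·(σ_N/σ_M)·(x − μ_M).
E[N | M=10.4] = -5.2 + (0.39)·(1.6/2.1)·(10.4 − (10.0)) = -5.2 + (0.29714)·(0.4) = -5.0811.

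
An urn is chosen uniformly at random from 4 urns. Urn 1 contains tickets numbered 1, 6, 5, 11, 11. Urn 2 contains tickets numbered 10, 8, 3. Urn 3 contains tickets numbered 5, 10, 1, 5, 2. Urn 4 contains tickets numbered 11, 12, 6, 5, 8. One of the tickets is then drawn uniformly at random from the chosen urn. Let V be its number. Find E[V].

E[V | urn 1] = (1+6+5+11+11)/5 = 34/5.
E[V | urn 2] = (10+8+3)/3 = 7.
E[V | urn 3] = (5+10+1+5+2)/5 = 23/5.
E[V | urn 4] = (11+12+6+5+8)/5 = 42/5.
E[V] = (1/4)·(34/5) + (1/4)·(7) + (1/4)·(23/5) + (1/4)·(42/5) = 67/10.

67/10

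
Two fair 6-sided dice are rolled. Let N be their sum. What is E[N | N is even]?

7

P(N is even) = 1/2.
Σ over the event: 2·1/36 + 4·1/12 + 6·5/36 + 8·5/36 + 10·1/12 + 12·1/36 = 7/2.
E[N | N is even] = (7/2) / (1/2) = 7.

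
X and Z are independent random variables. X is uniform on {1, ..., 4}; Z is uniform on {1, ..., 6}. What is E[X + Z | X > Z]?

Outcomes with X > Z: (2,1), (3,1), (3,2), (4,1), (4,2), (4,3), each with probability 1/24.
E[X + Z | X > Z] = (3 + 4 + 5 + 5 + 6 + 7) / 6 = 5.

5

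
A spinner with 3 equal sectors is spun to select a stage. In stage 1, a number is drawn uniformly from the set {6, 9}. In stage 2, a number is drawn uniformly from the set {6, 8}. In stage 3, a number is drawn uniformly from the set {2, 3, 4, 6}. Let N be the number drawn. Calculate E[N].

73/12

E[N | stage 1] = (6+9)/2 = 15/2.
E[N | stage 2] = (6+8)/2 = 7.
E[N | stage 3] = (2+3+4+6)/4 = 15/4.
E[N] = (1/3)·(15/2) + (1/3)·(7) + (1/3)·(15/4) = 73/12.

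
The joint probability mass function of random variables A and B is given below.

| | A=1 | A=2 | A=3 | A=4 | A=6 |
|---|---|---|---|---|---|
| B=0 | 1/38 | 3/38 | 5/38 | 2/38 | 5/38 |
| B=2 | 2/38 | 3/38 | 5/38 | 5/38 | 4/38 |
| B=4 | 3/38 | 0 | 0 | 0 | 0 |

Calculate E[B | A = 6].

8/9

P(A = 6) = 9/38.
Σ B·P over the event = 0·(5/38) + 2·(4/38) = 4/19.
E[B | A = 6] = (4/19) / (9/38) = 8/9.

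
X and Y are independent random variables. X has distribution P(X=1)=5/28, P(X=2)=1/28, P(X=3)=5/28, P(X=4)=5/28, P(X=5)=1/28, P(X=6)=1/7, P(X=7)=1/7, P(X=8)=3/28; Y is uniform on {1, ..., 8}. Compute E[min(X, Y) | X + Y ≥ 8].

579/148

P(X + Y ≥ 8) = 37/56.
Summing min(X,Y)·P(x,y) over outcomes with X + Y ≥ 8 gives 579/224.
E[min(X, Y) | X + Y ≥ 8] = (579/224) / (37/56) = 579/148.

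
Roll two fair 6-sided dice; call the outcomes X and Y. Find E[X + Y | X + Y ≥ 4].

244/33

P(X + Y ≥ 4) = 11/12.
Summing (X+Y)·P(x,y) over outcomes with X + Y ≥ 4 gives 61/9.
E[X + Y | X + Y ≥ 4] = (61/9) / (11/12) = 244/33.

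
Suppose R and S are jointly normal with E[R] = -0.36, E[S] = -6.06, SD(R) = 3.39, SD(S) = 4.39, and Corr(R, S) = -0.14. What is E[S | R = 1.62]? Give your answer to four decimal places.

-6.4190

E[S | R=x] = μ_S + ρ(σ_S/σ_R)(x − μ_R) for jointly normal variables.
E[S | R=1.62] = -6.06 + (-0.14)·(4.39/3.39)·(1.62 − (-0.36)) = -6.06 + (-0.1813)·(1.98) = -6.4190.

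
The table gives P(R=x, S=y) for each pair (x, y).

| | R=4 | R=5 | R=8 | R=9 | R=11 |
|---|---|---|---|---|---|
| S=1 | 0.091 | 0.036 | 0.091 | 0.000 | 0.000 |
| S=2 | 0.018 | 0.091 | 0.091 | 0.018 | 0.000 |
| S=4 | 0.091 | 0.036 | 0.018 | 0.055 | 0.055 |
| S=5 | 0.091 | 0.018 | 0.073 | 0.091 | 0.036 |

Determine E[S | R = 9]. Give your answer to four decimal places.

4.3354

P(R = 9) = 0.164.
Σ S·P over the event = 2·(0.018) + 4·(0.055) + 5·(0.091) = 0.711.
E[S | R = 9] = (0.711) / (0.164) = 4.3354.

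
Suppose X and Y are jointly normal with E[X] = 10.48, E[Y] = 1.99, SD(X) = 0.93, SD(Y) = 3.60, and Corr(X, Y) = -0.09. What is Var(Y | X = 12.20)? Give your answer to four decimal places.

Var(Y | X=x) = (1 − ρ²)·σ_Y².
Var(Y | X=12.20) = (3.60)²·(1 − (-0.09)²) = 12.96·0.9919 = 12.8550.

12.8550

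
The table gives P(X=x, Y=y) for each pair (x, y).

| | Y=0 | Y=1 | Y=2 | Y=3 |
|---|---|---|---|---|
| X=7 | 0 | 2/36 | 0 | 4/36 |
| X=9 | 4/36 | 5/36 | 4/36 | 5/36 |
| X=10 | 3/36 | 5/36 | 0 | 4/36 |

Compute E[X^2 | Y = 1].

P(Y = 1) = 1/3.
Σ X^2·P over the event = 49·(2/36) + 81·(5/36) + 100·(5/36) = 1003/36.
E[X^2 | Y = 1] = (1003/36) / (1/3) = 1003/12.

1003/12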